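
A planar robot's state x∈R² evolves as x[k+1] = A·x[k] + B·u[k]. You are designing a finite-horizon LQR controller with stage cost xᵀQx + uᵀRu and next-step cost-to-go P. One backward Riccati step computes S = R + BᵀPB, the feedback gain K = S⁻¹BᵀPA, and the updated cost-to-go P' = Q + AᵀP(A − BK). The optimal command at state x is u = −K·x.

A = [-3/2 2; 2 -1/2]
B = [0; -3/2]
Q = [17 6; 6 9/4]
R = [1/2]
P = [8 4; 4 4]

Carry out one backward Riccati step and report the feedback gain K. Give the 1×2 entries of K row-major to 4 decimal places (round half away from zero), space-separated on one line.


BᵀP = [-6.0000 -6.0000]
S = R + BᵀPB = [1/2] + [9.0000] = [9.5000]
BᵀPA = [-3.0000 -9.0000]
K = S⁻¹·BᵀPA = [-0.3158 -0.9474]
A−BK = [-1.5000 2.0000; 1.5263 -1.9211]
AᵀP(A−BK) = [9.0526 -11.8421; -11.8421 16.4737]
P' = Q + AᵀP(A−BK) = [26.0526 -5.8421; -5.8421 18.7237]
tr(P') = 44.7763

-0.3158 -0.9474


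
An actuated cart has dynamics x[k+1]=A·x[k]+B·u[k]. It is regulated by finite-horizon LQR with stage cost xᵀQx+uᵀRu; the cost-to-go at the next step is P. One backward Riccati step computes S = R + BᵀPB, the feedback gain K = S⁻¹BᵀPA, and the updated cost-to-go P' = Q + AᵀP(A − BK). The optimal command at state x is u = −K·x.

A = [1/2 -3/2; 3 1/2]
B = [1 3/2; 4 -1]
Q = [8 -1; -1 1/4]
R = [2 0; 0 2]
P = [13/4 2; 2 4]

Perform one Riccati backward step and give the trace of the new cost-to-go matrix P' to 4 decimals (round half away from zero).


10.5504

BᵀP = [11.2500 18.0000; 2.8750 -1.0000]
S = R + BᵀPB = [2 0; 0 2] + [83.2500 -1.1250; -1.1250 5.3125] = [85.2500 -1.1250; -1.1250 7.3125]
BᵀPA = [59.6250 -7.8750; -1.5625 -4.8125]
K = S⁻¹·BᵀPA = [0.6980 -0.1013; -0.1063 -0.6737]
A−BK = [-0.0386 -0.3882; 0.1017 0.2314]
AᵀP(A−BK) = [1.0275 0.0478; 0.0478 1.2729]
P' = Q + AᵀP(A−BK) = [9.0275 -0.9522; -0.9522 1.5229]
tr(P') = 10.5504


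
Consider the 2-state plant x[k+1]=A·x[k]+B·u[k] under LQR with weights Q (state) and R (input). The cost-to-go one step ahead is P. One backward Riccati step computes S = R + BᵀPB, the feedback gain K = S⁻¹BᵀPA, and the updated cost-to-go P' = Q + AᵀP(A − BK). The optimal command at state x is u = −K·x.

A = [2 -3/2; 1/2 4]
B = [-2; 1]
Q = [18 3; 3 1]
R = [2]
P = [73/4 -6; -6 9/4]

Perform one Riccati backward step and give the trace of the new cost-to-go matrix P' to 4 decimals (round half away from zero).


25.7230

BᵀP = [-42.5000 14.2500]
S = R + BᵀPB = [2] + [99.2500] = [101.2500]
BᵀPA = [-77.8750 120.7500]
K = S⁻¹·BᵀPA = [-0.7691 1.1926]
A−BK = [0.4617 0.8852; 1.2691 2.8074]
AᵀP(A−BK) = [1.6660 -0.8769; -0.8769 5.0569]
P' = Q + AᵀP(A−BK) = [19.6660 2.1231; 2.1231 6.0569]
tr(P') = 25.7230


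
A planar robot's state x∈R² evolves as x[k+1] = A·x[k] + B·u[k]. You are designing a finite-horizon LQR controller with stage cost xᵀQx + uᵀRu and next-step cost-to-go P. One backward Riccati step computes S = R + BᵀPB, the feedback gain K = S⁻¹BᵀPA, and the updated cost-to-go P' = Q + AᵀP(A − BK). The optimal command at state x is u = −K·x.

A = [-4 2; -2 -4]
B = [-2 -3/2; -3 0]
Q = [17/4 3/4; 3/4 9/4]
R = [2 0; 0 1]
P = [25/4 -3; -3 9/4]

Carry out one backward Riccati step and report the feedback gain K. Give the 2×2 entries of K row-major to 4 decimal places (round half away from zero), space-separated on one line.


BᵀP = [-3.5000 -0.7500; -9.3750 4.5000]
S = R + BᵀPB = [2 0; 0 1] + [9.2500 5.2500; 5.2500 14.0625] = [11.2500 5.2500; 5.2500 15.0625]
BᵀPA = [15.5000 -4.0000; 28.5000 -36.7500]
K = S⁻¹·BᵀPA = [0.5909 0.9351; 1.6862 -2.7658]
A−BK = [-0.2890 -0.2784; -0.2273 -1.1946]
AᵀP(A−BK) = [3.7855 -3.6701; -3.6701 11.0983]
P' = Q + AᵀP(A−BK) = [8.0355 -2.9201; -2.9201 13.3483]
tr(P') = 21.3838

0.5909 0.9351 1.6862 -2.7658


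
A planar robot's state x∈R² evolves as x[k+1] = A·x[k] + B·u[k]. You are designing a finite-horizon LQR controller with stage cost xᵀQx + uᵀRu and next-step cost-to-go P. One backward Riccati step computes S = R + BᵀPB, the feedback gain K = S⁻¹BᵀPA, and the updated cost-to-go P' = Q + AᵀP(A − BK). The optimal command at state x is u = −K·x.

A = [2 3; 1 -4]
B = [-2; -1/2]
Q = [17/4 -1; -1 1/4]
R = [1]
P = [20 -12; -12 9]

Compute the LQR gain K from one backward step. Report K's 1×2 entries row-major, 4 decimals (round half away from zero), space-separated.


BᵀP = [-34.0000 19.5000]
S = R + BᵀPB = [1] + [58.2500] = [59.2500]
BᵀPA = [-48.5000 -180.0000]
K = S⁻¹·BᵀPA = [-0.8186 -3.0380]
A−BK = [0.3629 -3.0759; 0.5907 -5.5190]
AᵀP(A−BK) = [1.2996 -3.3418; -3.3418 65.1646]
P' = Q + AᵀP(A−BK) = [5.5496 -4.3418; -4.3418 65.4146]
tr(P') = 70.9641

-0.8186 -3.0380


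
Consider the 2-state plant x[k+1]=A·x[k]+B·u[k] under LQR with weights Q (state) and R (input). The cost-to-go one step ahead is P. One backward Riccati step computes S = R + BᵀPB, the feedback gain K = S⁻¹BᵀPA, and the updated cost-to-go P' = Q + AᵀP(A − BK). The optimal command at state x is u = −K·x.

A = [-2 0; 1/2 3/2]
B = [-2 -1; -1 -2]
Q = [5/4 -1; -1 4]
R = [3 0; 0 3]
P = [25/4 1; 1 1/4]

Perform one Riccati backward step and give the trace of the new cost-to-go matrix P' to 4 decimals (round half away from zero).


7.3226

BᵀP = [-13.5000 -2.2500; -8.2500 -1.5000]
S = R + BᵀPB = [3 0; 0 3] + [29.2500 18.0000; 18.0000 11.2500] = [32.2500 18.0000; 18.0000 14.2500]
BᵀPA = [25.8750 -3.3750; 15.7500 -2.2500]
K = S⁻¹·BᵀPA = [0.6286 -0.0560; 0.3112 -0.0871]
A−BK = [-0.4315 -0.1992; 1.7510 1.2697]
AᵀP(A−BK) = [1.8952 0.0093; 0.0093 0.1774]
P' = Q + AᵀP(A−BK) = [3.1452 -0.9907; -0.9907 4.1774]
tr(P') = 7.3226


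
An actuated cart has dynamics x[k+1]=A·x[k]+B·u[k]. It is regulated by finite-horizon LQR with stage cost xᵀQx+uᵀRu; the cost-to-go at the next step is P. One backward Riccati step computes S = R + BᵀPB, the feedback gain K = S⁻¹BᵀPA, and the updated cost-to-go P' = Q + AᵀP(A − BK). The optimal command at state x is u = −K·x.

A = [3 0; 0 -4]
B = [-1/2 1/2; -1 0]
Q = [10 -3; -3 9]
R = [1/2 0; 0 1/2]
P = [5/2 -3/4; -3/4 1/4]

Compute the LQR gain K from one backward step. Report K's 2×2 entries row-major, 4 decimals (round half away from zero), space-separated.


BᵀP = [-0.5000 0.1250; 1.2500 -0.3750]
S = R + BᵀPB = [1/2 0; 0 1/2] + [0.1250 -0.2500; -0.2500 0.6250] = [0.6250 -0.2500; -0.2500 1.1250]
BᵀPA = [-1.5000 -0.5000; 3.7500 1.5000]
K = S⁻¹·BᵀPA = [-1.1707 -0.2927; 3.0732 1.2683]
A−BK = [0.8780 -0.7805; -1.1707 -4.2927]
AᵀP(A−BK) = [9.2195 3.8049; 3.8049 1.9512]
P' = Q + AᵀP(A−BK) = [19.2195 0.8049; 0.8049 10.9512]
tr(P') = 30.1707

-1.1707 -0.2927 3.0732 1.2683


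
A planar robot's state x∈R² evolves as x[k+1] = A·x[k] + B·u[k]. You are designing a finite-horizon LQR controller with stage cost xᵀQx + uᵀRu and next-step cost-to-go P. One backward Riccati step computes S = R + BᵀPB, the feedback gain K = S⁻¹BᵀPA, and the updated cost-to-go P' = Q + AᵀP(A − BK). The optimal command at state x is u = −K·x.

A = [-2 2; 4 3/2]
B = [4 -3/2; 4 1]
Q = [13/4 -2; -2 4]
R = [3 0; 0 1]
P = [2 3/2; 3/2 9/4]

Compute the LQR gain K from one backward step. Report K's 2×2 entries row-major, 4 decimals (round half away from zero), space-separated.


0.3478 0.4166 1.5652 -0.1540

BᵀP = [14.0000 15.0000; -1.5000 0.0000]
S = R + BᵀPB = [3 0; 0 1] + [116.0000 -6.0000; -6.0000 2.2500] = [119.0000 -6.0000; -6.0000 3.2500]
BᵀPA = [32.0000 50.5000; 3.0000 -3.0000]
K = S⁻¹·BᵀPA = [0.3478 0.4166; 1.5652 -0.1540]
A−BK = [-1.0435 0.1026; 1.0435 -0.0125]
AᵀP(A−BK) = [4.1739 0.1304; 0.1304 0.5620]
P' = Q + AᵀP(A−BK) = [7.4239 -1.8696; -1.8696 4.5620]
tr(P') = 11.9859


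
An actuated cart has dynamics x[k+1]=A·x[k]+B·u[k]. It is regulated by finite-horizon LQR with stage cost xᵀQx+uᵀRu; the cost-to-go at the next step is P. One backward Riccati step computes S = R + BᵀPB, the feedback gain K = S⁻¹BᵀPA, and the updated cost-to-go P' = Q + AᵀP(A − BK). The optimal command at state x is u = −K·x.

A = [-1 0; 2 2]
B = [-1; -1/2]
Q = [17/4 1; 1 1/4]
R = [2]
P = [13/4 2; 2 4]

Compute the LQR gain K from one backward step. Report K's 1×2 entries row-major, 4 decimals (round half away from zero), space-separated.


-0.4545 -0.9697

BᵀP = [-4.2500 -4.0000]
S = R + BᵀPB = [2] + [6.2500] = [8.2500]
BᵀPA = [-3.7500 -8.0000]
K = S⁻¹·BᵀPA = [-0.4545 -0.9697]
A−BK = [-1.4545 -0.9697; 1.7727 1.5152]
AᵀP(A−BK) = [9.5455 8.3636; 8.3636 8.2424]
P' = Q + AᵀP(A−BK) = [13.7955 9.3636; 9.3636 8.4924]
tr(P') = 22.2879


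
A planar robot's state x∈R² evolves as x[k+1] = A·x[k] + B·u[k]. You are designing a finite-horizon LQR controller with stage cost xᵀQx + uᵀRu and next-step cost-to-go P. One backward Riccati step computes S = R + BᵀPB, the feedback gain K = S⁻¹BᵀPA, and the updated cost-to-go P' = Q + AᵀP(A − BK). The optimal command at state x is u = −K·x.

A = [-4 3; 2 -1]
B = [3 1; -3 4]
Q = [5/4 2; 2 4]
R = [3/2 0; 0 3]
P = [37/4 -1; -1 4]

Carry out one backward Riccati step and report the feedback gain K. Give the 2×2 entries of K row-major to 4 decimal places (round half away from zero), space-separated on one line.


-1.1817 0.8523 -0.3746 0.3763

BᵀP = [30.7500 -15.0000; 5.2500 15.0000]
S = R + BᵀPB = [3/2 0; 0 3] + [137.2500 -29.2500; -29.2500 65.2500] = [138.7500 -29.2500; -29.2500 68.2500]
BᵀPA = [-153.0000 107.2500; 9.0000 0.7500]
K = S⁻¹·BᵀPA = [-1.1817 0.8523; -0.3746 0.3763]
A−BK = [-0.0804 0.0669; -0.0468 0.0518]
AᵀP(A−BK) = [2.5765 -1.9856; -1.9856 1.5595]
P' = Q + AᵀP(A−BK) = [3.8265 0.0144; 0.0144 5.5595]
tr(P') = 9.3860


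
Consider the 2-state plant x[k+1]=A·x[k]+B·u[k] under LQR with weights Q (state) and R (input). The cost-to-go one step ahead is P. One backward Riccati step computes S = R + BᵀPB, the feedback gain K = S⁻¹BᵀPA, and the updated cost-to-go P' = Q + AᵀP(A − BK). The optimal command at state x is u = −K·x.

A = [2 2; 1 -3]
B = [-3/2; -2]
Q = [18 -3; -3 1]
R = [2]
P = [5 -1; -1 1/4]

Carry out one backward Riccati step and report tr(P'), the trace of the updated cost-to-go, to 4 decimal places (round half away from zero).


33.6212

BᵀP = [-5.5000 1.0000]
S = R + BᵀPB = [2] + [6.2500] = [8.2500]
BᵀPA = [-10.0000 -14.0000]
K = S⁻¹·BᵀPA = [-1.2121 -1.6970]
A−BK = [0.1818 -0.5455; -1.4242 -6.3939]
AᵀP(A−BK) = [4.1288 6.2803; 6.2803 10.4924]
P' = Q + AᵀP(A−BK) = [22.1288 3.2803; 3.2803 11.4924]
tr(P') = 33.6212


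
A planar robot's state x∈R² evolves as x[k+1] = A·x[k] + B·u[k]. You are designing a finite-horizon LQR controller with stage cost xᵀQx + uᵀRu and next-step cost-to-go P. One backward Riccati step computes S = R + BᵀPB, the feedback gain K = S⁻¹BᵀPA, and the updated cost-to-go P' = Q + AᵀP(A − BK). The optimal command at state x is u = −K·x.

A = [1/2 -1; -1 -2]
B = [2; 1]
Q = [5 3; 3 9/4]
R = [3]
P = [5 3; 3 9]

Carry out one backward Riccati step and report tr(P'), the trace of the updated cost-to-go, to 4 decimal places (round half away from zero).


BᵀP = [13.0000 15.0000]
S = R + BᵀPB = [3] + [41.0000] = [44.0000]
BᵀPA = [-8.5000 -43.0000]
K = S⁻¹·BᵀPA = [-0.1932 -0.9773]
A−BK = [0.8864 0.9545; -0.8068 -1.0227]
AᵀP(A−BK) = [5.6080 7.1932; 7.1932 10.9773]
P' = Q + AᵀP(A−BK) = [10.6080 10.1932; 10.1932 13.2273]
tr(P') = 23.8352

23.8352


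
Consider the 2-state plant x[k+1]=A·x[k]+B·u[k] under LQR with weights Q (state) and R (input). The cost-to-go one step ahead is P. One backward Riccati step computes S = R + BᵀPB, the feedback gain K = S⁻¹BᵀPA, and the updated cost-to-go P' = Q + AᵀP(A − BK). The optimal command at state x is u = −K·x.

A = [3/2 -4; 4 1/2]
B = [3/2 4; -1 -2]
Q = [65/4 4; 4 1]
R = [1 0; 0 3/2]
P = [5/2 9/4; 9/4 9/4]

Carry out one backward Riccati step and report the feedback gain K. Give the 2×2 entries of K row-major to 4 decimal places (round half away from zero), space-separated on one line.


BᵀP = [1.5000 1.1250; 5.5000 4.5000]
S = R + BᵀPB = [1 0; 0 3/2] + [1.1250 3.7500; 3.7500 13.0000] = [2.1250 3.7500; 3.7500 14.5000]
BᵀPA = [6.7500 -5.4375; 26.2500 -19.7500]
K = S⁻¹·BᵀPA = [-0.0336 -0.2854; 1.8190 -1.2882]
A−BK = [-5.7257 1.5812; 7.6045 -2.3619]
AᵀP(A−BK) = [21.1021 -9.0693; -9.0693 4.5675]
P' = Q + AᵀP(A−BK) = [37.3521 -5.0693; -5.0693 5.5675]
tr(P') = 42.9197

-0.0336 -0.2854 1.8190 -1.2882


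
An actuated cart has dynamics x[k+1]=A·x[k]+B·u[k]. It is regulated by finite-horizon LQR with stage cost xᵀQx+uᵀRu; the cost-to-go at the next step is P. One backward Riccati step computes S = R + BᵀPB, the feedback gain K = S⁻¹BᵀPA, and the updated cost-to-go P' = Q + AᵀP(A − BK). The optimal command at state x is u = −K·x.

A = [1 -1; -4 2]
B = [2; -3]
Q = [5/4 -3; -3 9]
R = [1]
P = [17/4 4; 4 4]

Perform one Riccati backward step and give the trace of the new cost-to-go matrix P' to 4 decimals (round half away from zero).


BᵀP = [-3.5000 -4.0000]
S = R + BᵀPB = [1] + [5.0000] = [6.0000]
BᵀPA = [12.5000 -4.5000]
K = S⁻¹·BᵀPA = [2.0833 -0.7500]
A−BK = [-3.1667 0.5000; 2.2500 -0.2500]
AᵀP(A−BK) = [10.2083 -2.8750; -2.8750 0.8750]
P' = Q + AᵀP(A−BK) = [11.4583 -5.8750; -5.8750 9.8750]
tr(P') = 21.3333

21.3333


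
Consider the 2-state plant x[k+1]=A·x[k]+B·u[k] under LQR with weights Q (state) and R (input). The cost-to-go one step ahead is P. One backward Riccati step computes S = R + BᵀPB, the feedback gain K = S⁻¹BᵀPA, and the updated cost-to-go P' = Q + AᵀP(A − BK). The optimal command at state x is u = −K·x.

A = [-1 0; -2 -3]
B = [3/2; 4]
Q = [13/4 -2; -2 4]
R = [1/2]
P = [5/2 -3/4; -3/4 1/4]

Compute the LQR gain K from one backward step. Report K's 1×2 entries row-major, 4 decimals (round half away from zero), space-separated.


-0.4444 0.3333

BᵀP = [0.7500 -0.1250]
S = R + BᵀPB = [1/2] + [0.6250] = [1.1250]
BᵀPA = [-0.5000 0.3750]
K = S⁻¹·BᵀPA = [-0.4444 0.3333]
A−BK = [-0.3333 -0.5000; -0.2222 -4.3333]
AᵀP(A−BK) = [0.2778 -0.5833; -0.5833 2.1250]
P' = Q + AᵀP(A−BK) = [3.5278 -2.5833; -2.5833 6.1250]
tr(P') = 9.6528


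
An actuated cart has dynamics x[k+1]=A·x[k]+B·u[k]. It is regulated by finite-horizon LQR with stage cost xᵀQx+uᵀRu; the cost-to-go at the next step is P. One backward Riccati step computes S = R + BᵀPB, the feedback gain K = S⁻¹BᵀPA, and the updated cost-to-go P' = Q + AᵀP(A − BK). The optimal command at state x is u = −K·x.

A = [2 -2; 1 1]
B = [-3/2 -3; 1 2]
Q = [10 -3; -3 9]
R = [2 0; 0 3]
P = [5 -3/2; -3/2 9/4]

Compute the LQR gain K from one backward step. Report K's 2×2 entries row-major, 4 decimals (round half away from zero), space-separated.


-0.1985 0.3309 -0.2647 0.4412

BᵀP = [-9.0000 4.5000; -18.0000 9.0000]
S = R + BᵀPB = [2 0; 0 3] + [18.0000 36.0000; 36.0000 72.0000] = [20.0000 36.0000; 36.0000 75.0000]
BᵀPA = [-13.5000 22.5000; -27.0000 45.0000]
K = S⁻¹·BᵀPA = [-0.1985 0.3309; -0.2647 0.4412]
A−BK = [0.9081 -0.1801; 1.7279 -0.2132]
AᵀP(A−BK) = [6.4228 -1.3713; -1.3713 0.9522]
P' = Q + AᵀP(A−BK) = [16.4228 -4.3713; -4.3713 9.9522]
tr(P') = 26.3750


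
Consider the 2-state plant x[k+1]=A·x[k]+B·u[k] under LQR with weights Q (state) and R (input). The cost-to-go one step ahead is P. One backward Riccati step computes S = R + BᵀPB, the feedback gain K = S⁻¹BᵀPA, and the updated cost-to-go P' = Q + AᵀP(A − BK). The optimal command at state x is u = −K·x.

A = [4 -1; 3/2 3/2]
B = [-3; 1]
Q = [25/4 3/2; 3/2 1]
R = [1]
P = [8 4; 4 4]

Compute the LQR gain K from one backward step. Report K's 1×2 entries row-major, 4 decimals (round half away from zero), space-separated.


-1.7358 0.1509

BᵀP = [-20.0000 -8.0000]
S = R + BᵀPB = [1] + [52.0000] = [53.0000]
BᵀPA = [-92.0000 8.0000]
K = S⁻¹·BᵀPA = [-1.7358 0.1509]
A−BK = [-1.2075 -0.5472; 3.2358 1.3491]
AᵀP(A−BK) = [25.3019 8.8868; 8.8868 3.7925]
P' = Q + AᵀP(A−BK) = [31.5519 10.3868; 10.3868 4.7925]
tr(P') = 36.3443


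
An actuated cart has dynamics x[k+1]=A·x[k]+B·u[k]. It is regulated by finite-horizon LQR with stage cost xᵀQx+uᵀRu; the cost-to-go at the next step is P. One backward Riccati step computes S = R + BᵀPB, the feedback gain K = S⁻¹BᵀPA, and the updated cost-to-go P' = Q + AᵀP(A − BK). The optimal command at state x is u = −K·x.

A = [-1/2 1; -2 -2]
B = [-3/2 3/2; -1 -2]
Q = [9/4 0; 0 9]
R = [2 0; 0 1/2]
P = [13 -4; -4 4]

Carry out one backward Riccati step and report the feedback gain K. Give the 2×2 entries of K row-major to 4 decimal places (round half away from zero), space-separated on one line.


BᵀP = [-15.5000 2.0000; 27.5000 -14.0000]
S = R + BᵀPB = [2 0; 0 1/2] + [21.2500 -27.2500; -27.2500 69.2500] = [23.2500 -27.2500; -27.2500 69.7500]
BᵀPA = [3.7500 -19.5000; 14.2500 55.5000]
K = S⁻¹·BᵀPA = [0.7392 0.1732; 0.4931 0.8634]
A−BK = [-0.1308 -0.0353; -0.2746 -0.1001]
AᵀP(A−BK) = [1.4512 0.5477; 0.5477 0.4607]
P' = Q + AᵀP(A−BK) = [3.7012 0.5477; 0.5477 9.4607]
tr(P') = 13.1618

0.7392 0.1732 0.4931 0.8634


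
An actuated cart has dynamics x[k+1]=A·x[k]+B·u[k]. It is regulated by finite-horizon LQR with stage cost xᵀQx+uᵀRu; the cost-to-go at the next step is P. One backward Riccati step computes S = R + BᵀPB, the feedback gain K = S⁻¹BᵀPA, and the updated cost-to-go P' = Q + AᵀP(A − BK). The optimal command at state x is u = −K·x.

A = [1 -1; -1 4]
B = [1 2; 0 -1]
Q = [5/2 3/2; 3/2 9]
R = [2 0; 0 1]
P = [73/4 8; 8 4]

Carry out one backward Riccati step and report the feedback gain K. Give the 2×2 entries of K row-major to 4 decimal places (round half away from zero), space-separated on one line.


BᵀP = [18.2500 8.0000; 28.5000 12.0000]
S = R + BᵀPB = [2 0; 0 1] + [18.2500 28.5000; 28.5000 45.0000] = [20.2500 28.5000; 28.5000 46.0000]
BᵀPA = [10.2500 13.7500; 16.5000 19.5000]
K = S⁻¹·BᵀPA = [0.0105 0.6436; 0.3522 0.0252]
A−BK = [0.2851 -1.6939; -0.6478 4.0252]
AᵀP(A−BK) = [0.3312 -1.2621; -1.2621 8.9099]
P' = Q + AᵀP(A−BK) = [2.8312 0.2379; 0.2379 17.9099]
tr(P') = 20.7411

0.0105 0.6436 0.3522 0.0252


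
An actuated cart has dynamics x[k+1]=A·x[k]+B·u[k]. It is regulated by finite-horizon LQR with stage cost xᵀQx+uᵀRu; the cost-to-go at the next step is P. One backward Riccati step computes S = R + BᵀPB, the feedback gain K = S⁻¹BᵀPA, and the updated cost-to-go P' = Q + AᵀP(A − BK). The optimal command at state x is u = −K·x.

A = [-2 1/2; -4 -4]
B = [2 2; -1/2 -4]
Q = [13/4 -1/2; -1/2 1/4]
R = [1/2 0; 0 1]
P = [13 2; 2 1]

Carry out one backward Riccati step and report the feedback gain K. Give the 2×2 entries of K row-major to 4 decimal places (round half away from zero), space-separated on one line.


BᵀP = [25.0000 3.5000; 18.0000 0.0000]
S = R + BᵀPB = [1/2 0; 0 1] + [48.2500 36.0000; 36.0000 36.0000] = [48.7500 36.0000; 36.0000 37.0000]
BᵀPA = [-64.0000 -1.5000; -36.0000 9.0000]
K = S⁻¹·BᵀPA = [-2.1113 -0.7474; 1.0812 0.9705]
A−BK = [0.0601 0.0539; -0.7307 -0.4919]
AᵀP(A−BK) = [3.8031 2.1019; 2.1019 1.3948]
P' = Q + AᵀP(A−BK) = [7.0531 1.6019; 1.6019 1.6448]
tr(P') = 8.6978

-2.1113 -0.7474 1.0812 0.9705


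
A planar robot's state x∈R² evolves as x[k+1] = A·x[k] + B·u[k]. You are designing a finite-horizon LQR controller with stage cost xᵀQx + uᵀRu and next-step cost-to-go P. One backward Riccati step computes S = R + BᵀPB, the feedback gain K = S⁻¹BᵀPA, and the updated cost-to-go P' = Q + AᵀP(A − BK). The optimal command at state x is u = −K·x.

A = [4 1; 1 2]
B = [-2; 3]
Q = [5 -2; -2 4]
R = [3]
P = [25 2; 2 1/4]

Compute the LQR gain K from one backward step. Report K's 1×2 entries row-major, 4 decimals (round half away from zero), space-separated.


-2.2062 -0.6215

BᵀP = [-44.0000 -3.2500]
S = R + BᵀPB = [3] + [78.2500] = [81.2500]
BᵀPA = [-179.2500 -50.5000]
K = S⁻¹·BᵀPA = [-2.2062 -0.6215]
A−BK = [-0.4123 -0.2431; 7.6185 3.8646]
AᵀP(A−BK) = [20.7969 7.0892; 7.0892 2.6123]
P' = Q + AᵀP(A−BK) = [25.7969 5.0892; 5.0892 6.6123]
tr(P') = 32.4092


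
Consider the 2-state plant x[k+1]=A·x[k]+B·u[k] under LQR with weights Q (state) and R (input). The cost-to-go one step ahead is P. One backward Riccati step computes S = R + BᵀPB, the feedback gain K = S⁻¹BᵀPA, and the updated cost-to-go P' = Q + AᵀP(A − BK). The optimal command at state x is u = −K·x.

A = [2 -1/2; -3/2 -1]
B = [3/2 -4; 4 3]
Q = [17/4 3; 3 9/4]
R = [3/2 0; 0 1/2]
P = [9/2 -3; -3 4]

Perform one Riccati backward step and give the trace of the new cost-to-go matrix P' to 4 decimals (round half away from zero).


6.7253

BᵀP = [-5.2500 11.5000; -27.0000 24.0000]
S = R + BᵀPB = [3/2 0; 0 1/2] + [38.1250 55.5000; 55.5000 180.0000] = [39.6250 55.5000; 55.5000 180.5000]
BᵀPA = [-27.7500 -8.8750; -90.0000 -10.5000]
K = S⁻¹·BᵀPA = [-0.0034 -0.2503; -0.4976 0.0188]
A−BK = [0.0148 -0.0494; 0.0063 -0.0552]
AᵀP(A−BK) = [0.1244 -0.0047; -0.0047 0.1010]
P' = Q + AᵀP(A−BK) = [4.3744 2.9953; 2.9953 2.3510]
tr(P') = 6.7253


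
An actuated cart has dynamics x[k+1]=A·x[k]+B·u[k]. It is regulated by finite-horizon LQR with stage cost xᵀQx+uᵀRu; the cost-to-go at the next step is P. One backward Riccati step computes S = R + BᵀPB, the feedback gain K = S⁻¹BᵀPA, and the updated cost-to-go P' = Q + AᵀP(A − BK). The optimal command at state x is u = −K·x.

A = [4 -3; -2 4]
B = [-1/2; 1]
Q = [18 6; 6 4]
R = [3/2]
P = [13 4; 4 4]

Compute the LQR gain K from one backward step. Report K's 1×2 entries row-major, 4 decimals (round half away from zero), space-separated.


BᵀP = [-2.5000 2.0000]
S = R + BᵀPB = [3/2] + [3.2500] = [4.7500]
BᵀPA = [-14.0000 15.5000]
K = S⁻¹·BᵀPA = [-2.9474 3.2632]
A−BK = [2.5263 -1.3684; 0.9474 0.7368]
AᵀP(A−BK) = [118.7368 -54.3158; -54.3158 34.4211]
P' = Q + AᵀP(A−BK) = [136.7368 -48.3158; -48.3158 38.4211]
tr(P') = 175.1579

-2.9474 3.2632


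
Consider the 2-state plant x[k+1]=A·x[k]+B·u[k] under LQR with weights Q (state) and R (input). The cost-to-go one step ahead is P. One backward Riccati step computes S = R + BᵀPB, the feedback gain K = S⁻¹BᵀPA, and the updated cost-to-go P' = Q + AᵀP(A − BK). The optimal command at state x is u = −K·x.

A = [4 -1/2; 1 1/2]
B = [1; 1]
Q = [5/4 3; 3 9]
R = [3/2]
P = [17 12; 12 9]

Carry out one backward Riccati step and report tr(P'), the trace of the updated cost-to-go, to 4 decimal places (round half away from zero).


22.9927

BᵀP = [29.0000 21.0000]
S = R + BᵀPB = [3/2] + [50.0000] = [51.5000]
BᵀPA = [137.0000 -4.0000]
K = S⁻¹·BᵀPA = [2.6602 -0.0777]
A−BK = [1.3398 -0.4223; -1.6602 0.5777]
AᵀP(A−BK) = [12.5534 -0.8592; -0.8592 0.1893]
P' = Q + AᵀP(A−BK) = [13.8034 2.1408; 2.1408 9.1893]
tr(P') = 22.9927


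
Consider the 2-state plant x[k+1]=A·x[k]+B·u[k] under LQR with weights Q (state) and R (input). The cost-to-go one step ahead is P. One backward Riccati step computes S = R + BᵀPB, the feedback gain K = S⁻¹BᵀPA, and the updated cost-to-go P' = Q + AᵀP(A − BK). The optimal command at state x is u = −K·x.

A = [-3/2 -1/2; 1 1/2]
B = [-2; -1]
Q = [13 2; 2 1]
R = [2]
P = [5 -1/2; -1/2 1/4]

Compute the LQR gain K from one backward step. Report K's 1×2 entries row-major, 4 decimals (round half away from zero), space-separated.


0.7407 0.2531

BᵀP = [-9.5000 0.7500]
S = R + BᵀPB = [2] + [18.2500] = [20.2500]
BᵀPA = [15.0000 5.1250]
K = S⁻¹·BᵀPA = [0.7407 0.2531]
A−BK = [-0.0185 0.0062; 1.7407 0.7531]
AᵀP(A−BK) = [1.8889 0.7037; 0.7037 0.2654]
P' = Q + AᵀP(A−BK) = [14.8889 2.7037; 2.7037 1.2654]
tr(P') = 16.1543


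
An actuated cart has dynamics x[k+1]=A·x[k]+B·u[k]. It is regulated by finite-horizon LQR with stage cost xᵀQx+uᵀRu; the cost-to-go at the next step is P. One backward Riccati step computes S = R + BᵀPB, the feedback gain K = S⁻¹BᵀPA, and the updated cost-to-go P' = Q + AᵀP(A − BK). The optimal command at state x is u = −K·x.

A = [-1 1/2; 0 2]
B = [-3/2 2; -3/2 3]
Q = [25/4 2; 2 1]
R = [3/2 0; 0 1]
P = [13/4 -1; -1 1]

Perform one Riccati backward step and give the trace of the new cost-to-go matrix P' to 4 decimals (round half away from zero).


BᵀP = [-3.3750 0.0000; 3.5000 1.0000]
S = R + BᵀPB = [3/2 0; 0 1] + [5.0625 -6.7500; -6.7500 10.0000] = [6.5625 -6.7500; -6.7500 11.0000]
BᵀPA = [3.3750 -1.6875; -3.5000 3.7500]
K = S⁻¹·BᵀPA = [0.5070 0.2535; -0.0070 0.4965]
A−BK = [-0.2254 -0.1127; 0.7817 0.8908]
AᵀP(A−BK) = [1.5141 1.2570; 1.2570 1.3785]
P' = Q + AᵀP(A−BK) = [7.7641 3.2570; 3.2570 2.3785]
tr(P') = 10.1426

10.1426


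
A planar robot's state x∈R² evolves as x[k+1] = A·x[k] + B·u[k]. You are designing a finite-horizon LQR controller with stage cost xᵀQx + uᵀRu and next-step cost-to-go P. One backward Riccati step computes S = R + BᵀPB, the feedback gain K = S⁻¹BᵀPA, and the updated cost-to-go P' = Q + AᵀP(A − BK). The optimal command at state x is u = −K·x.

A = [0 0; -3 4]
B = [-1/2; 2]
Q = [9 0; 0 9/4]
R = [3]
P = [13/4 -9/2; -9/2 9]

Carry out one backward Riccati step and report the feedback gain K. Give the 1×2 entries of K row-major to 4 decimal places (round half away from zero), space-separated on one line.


-1.2446 1.6594

BᵀP = [-10.6250 20.2500]
S = R + BᵀPB = [3] + [45.8125] = [48.8125]
BᵀPA = [-60.7500 81.0000]
K = S⁻¹·BᵀPA = [-1.2446 1.6594]
A−BK = [-0.6223 0.8297; -0.5109 0.6812]
AᵀP(A−BK) = [5.3931 -7.1908; -7.1908 9.5877]
P' = Q + AᵀP(A−BK) = [14.3931 -7.1908; -7.1908 11.8377]
tr(P') = 26.2308


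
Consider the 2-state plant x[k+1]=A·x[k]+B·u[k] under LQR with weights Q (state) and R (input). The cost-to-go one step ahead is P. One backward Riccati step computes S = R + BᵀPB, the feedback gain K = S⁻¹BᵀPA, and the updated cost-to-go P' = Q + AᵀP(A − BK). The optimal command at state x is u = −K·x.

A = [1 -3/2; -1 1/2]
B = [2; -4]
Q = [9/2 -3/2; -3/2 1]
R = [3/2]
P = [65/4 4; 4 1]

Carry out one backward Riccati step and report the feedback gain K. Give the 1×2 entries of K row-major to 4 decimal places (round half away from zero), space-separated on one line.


BᵀP = [16.5000 4.0000]
S = R + BᵀPB = [3/2] + [17.0000] = [18.5000]
BᵀPA = [12.5000 -22.7500]
K = S⁻¹·BᵀPA = [0.6757 -1.2297]
A−BK = [-0.3514 0.9595; 1.7027 -4.4189]
AᵀP(A−BK) = [0.8041 -1.5034; -1.5034 2.8361]
P' = Q + AᵀP(A−BK) = [5.3041 -3.0034; -3.0034 3.8361]
tr(P') = 9.1402

0.6757 -1.2297


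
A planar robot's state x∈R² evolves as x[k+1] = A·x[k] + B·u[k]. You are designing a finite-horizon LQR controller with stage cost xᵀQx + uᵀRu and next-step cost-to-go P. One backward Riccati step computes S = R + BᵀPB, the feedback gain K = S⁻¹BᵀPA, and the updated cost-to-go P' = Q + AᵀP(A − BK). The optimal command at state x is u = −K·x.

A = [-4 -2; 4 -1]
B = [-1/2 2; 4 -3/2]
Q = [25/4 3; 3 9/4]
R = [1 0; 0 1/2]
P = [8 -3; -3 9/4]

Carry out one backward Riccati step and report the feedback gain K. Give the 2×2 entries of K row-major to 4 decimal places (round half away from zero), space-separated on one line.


BᵀP = [-16.0000 10.5000; 20.5000 -9.3750]
S = R + BᵀPB = [1 0; 0 1/2] + [50.0000 -47.7500; -47.7500 55.0625] = [51.0000 -47.7500; -47.7500 55.5625]
BᵀPA = [106.0000 21.5000; -119.5000 -31.6250]
K = S⁻¹·BᵀPA = [0.3315 -0.5699; -1.8659 -1.0589]
A−BK = [-0.1025 -0.1671; -0.1246 -0.3089]
AᵀP(A−BK) = [1.8930 0.8652; 0.8652 1.0138]
P' = Q + AᵀP(A−BK) = [8.1430 3.8652; 3.8652 3.2638]
tr(P') = 11.4068

0.3315 -0.5699 -1.8659 -1.0589


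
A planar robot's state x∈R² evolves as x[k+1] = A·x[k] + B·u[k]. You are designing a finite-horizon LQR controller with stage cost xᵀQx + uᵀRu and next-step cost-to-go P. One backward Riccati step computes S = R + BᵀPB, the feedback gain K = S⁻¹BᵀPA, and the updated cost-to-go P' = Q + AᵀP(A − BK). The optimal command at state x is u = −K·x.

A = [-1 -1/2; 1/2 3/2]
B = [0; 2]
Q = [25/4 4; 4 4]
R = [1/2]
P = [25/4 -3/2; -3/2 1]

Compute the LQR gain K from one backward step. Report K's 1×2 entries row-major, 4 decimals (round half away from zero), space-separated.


BᵀP = [-3.0000 2.0000]
S = R + BᵀPB = [1/2] + [4.0000] = [4.5000]
BᵀPA = [4.0000 4.5000]
K = S⁻¹·BᵀPA = [0.8889 1.0000]
A−BK = [-1.0000 -0.5000; -1.2778 -0.5000]
AᵀP(A−BK) = [4.4444 2.5000; 2.5000 1.5625]
P' = Q + AᵀP(A−BK) = [10.6944 6.5000; 6.5000 5.5625]
tr(P') = 16.2569

0.8889 1.0000


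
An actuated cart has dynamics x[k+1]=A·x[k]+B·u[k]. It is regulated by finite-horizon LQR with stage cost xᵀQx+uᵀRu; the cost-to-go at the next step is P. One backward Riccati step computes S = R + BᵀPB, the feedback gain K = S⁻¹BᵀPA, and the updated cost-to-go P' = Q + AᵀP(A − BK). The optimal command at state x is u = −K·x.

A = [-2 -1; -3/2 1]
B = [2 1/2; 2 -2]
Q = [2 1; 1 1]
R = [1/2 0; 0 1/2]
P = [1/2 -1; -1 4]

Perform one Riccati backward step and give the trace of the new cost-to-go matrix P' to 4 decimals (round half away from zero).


BᵀP = [-1.0000 6.0000; 2.2500 -8.5000]
S = R + BᵀPB = [1/2 0; 0 1/2] + [10.0000 -12.5000; -12.5000 18.1250] = [10.5000 -12.5000; -12.5000 18.6250]
BᵀPA = [-7.0000 7.0000; 8.2500 -10.7500]
K = S⁻¹·BᵀPA = [-0.6932 -0.1017; -0.0223 -0.6455]
A−BK = [-0.6025 -0.4738; -0.1582 -0.0874]
AᵀP(A−BK) = [0.3315 0.1129; 0.1129 0.2734]
P' = Q + AᵀP(A−BK) = [2.3315 1.1129; 1.1129 1.2734]
tr(P') = 3.6049

3.6049


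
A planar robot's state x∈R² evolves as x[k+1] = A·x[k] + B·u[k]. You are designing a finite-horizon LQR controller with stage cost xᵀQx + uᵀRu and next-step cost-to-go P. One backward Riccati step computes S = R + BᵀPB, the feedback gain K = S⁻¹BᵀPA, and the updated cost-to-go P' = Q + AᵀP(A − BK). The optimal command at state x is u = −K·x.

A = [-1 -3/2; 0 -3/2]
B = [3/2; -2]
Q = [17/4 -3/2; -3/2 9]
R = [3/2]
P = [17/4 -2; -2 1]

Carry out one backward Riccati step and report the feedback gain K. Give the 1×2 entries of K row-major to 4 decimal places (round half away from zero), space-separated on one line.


-0.3834 -0.2979

BᵀP = [10.3750 -5.0000]
S = R + BᵀPB = [3/2] + [25.5625] = [27.0625]
BᵀPA = [-10.3750 -8.0625]
K = S⁻¹·BᵀPA = [-0.3834 -0.2979]
A−BK = [-0.4249 -1.0531; -0.7667 -2.0958]
AᵀP(A−BK) = [0.2725 0.2841; 0.2841 0.4105]
P' = Q + AᵀP(A−BK) = [4.5225 -1.2159; -1.2159 9.4105]
tr(P') = 13.9330


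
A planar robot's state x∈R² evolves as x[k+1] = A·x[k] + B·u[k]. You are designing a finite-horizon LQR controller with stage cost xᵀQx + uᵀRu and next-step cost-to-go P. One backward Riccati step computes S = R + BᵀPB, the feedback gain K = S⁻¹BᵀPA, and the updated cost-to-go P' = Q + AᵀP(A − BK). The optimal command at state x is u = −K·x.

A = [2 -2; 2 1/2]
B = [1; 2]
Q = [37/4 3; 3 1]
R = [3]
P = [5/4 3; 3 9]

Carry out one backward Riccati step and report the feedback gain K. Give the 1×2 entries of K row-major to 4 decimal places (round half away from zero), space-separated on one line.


1.0813 -0.0766

BᵀP = [7.2500 21.0000]
S = R + BᵀPB = [3] + [49.2500] = [52.2500]
BᵀPA = [56.5000 -4.0000]
K = S⁻¹·BᵀPA = [1.0813 -0.0766]
A−BK = [0.9187 -1.9234; -0.1627 0.6531]
AᵀP(A−BK) = [3.9043 -0.6746; -0.6746 0.9438]
P' = Q + AᵀP(A−BK) = [13.1543 2.3254; 2.3254 1.9438]
tr(P') = 15.0981


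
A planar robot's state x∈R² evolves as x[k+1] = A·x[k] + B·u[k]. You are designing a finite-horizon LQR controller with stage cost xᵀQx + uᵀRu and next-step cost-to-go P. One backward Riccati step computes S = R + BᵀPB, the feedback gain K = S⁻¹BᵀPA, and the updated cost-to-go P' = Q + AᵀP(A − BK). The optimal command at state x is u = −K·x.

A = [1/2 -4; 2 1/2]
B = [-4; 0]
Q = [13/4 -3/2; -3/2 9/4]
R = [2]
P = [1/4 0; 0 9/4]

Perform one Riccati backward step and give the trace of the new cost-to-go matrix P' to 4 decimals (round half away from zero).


BᵀP = [-1.0000 0.0000]
S = R + BᵀPB = [2] + [4.0000] = [6.0000]
BᵀPA = [-0.5000 4.0000]
K = S⁻¹·BᵀPA = [-0.0833 0.6667]
A−BK = [0.1667 -1.3333; 2.0000 0.5000]
AᵀP(A−BK) = [9.0208 2.0833; 2.0833 1.8958]
P' = Q + AᵀP(A−BK) = [12.2708 0.5833; 0.5833 4.1458]
tr(P') = 16.4167

16.4167


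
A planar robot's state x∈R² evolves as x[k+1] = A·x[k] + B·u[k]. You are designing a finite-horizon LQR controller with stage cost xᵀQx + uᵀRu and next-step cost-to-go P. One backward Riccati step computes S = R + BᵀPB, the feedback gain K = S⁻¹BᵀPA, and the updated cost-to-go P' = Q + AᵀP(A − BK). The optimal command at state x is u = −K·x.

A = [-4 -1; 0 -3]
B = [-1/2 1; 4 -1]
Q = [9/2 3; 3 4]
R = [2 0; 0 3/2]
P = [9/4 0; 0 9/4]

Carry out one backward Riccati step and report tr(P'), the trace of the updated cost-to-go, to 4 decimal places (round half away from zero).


BᵀP = [-1.1250 9.0000; 2.2500 -2.2500]
S = R + BᵀPB = [2 0; 0 3/2] + [36.5625 -10.1250; -10.1250 4.5000] = [38.5625 -10.1250; -10.1250 6.0000]
BᵀPA = [4.5000 -25.8750; -9.0000 4.5000]
K = S⁻¹·BᵀPA = [-0.4976 -0.8512; -2.3398 -0.6864]
A−BK = [-1.9091 -0.7392; -0.3492 -0.2816]
AᵀP(A−BK) = [17.1815 6.6526; 6.6526 3.5637]
P' = Q + AᵀP(A−BK) = [21.6815 9.6526; 9.6526 7.5637]
tr(P') = 29.2452

29.2452


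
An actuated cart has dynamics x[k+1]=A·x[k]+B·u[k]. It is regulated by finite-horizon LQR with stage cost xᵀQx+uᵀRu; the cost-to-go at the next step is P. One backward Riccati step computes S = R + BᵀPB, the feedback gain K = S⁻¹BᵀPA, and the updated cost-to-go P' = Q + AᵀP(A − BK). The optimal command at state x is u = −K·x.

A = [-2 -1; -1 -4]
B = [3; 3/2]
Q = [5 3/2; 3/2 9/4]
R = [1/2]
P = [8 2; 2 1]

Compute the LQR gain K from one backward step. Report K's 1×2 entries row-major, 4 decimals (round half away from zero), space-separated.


-0.6631 -0.6146

BᵀP = [27.0000 7.5000]
S = R + BᵀPB = [1/2] + [92.2500] = [92.7500]
BᵀPA = [-61.5000 -57.0000]
K = S⁻¹·BᵀPA = [-0.6631 -0.6146]
A−BK = [-0.0108 0.8437; -0.0054 -3.0782]
AᵀP(A−BK) = [0.2210 0.2049; 0.2049 4.9704]
P' = Q + AᵀP(A−BK) = [5.2210 1.7049; 1.7049 7.2204]
tr(P') = 12.4414


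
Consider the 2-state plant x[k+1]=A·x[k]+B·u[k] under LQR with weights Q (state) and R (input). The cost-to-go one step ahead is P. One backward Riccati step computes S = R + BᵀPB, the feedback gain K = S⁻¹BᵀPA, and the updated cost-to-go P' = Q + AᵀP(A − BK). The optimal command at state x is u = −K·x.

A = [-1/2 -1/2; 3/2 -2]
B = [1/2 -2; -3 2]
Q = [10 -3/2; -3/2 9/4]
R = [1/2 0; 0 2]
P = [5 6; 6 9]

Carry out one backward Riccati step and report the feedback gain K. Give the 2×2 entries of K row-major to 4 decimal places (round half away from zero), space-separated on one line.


-0.4086 0.9386 0.1053 0.2957

BᵀP = [-15.5000 -24.0000; 2.0000 6.0000]
S = R + BᵀPB = [1/2 0; 0 2] + [64.2500 -17.0000; -17.0000 8.0000] = [64.7500 -17.0000; -17.0000 10.0000]
BᵀPA = [-28.2500 55.7500; 8.0000 -13.0000]
K = S⁻¹·BᵀPA = [-0.4086 0.9386; 0.1053 0.2957]
A−BK = [-0.0851 -0.3780; 0.0635 0.2245]
AᵀP(A−BK) = [0.1133 -0.0990; -0.0990 0.7650]
P' = Q + AᵀP(A−BK) = [10.1133 -1.5990; -1.5990 3.0150]
tr(P') = 13.1283


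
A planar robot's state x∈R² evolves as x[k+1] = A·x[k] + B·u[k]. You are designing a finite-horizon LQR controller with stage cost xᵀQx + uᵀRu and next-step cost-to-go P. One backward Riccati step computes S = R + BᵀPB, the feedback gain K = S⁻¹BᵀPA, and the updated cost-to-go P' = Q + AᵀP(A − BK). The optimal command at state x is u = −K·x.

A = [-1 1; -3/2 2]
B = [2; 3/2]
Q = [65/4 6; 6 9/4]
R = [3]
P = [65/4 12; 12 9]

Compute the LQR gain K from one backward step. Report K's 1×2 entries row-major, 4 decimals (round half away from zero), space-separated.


-0.6661 0.7832

BᵀP = [50.5000 37.5000]
S = R + BᵀPB = [3] + [157.2500] = [160.2500]
BᵀPA = [-106.7500 125.5000]
K = S⁻¹·BᵀPA = [-0.6661 0.7832]
A−BK = [0.3323 -0.5663; -0.5008 0.8253]
AᵀP(A−BK) = [1.3888 -1.6486; -1.6486 1.9645]
P' = Q + AᵀP(A−BK) = [17.6388 4.3514; 4.3514 4.2145]
tr(P') = 21.8534


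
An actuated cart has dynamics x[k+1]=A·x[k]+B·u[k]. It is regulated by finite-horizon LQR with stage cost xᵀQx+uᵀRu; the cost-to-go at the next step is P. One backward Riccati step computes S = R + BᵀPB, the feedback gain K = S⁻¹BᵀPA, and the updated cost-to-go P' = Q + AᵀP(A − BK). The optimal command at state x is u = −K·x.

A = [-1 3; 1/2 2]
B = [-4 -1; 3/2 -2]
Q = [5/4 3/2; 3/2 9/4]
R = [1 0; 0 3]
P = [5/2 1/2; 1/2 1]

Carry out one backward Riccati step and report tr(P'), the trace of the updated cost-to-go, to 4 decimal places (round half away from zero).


7.2446

BᵀP = [-9.2500 -0.5000; -3.5000 -2.5000]
S = R + BᵀPB = [1 0; 0 3] + [36.2500 10.2500; 10.2500 8.5000] = [37.2500 10.2500; 10.2500 11.5000]
BᵀPA = [9.0000 -28.7500; 2.2500 -15.5000]
K = S⁻¹·BᵀPA = [0.2488 -0.5312; -0.0261 -0.8743]
A−BK = [-0.0309 0.0008; 0.0746 1.0481]
AᵀP(A−BK) = [0.0696 -0.0017; -0.0017 3.6750]
P' = Q + AᵀP(A−BK) = [1.3196 1.4983; 1.4983 5.9250]
tr(P') = 7.2446


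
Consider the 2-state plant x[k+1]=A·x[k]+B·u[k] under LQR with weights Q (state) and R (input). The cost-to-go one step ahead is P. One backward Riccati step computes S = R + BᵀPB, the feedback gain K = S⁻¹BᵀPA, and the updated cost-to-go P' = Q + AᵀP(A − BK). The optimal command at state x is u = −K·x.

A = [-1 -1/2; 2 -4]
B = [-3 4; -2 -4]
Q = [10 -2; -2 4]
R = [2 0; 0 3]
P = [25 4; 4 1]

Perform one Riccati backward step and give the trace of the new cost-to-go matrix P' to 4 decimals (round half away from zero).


16.2786

BᵀP = [-83.0000 -14.0000; 84.0000 12.0000]
S = R + BᵀPB = [2 0; 0 3] + [277.0000 -276.0000; -276.0000 288.0000] = [279.0000 -276.0000; -276.0000 291.0000]
BᵀPA = [55.0000 97.5000; -60.0000 -90.0000]
K = S⁻¹·BᵀPA = [-0.1107 0.7047; -0.3112 0.3591]
A−BK = [-0.0874 0.1777; 0.5338 -1.1544]
AᵀP(A−BK) = [0.4177 -0.7127; -0.7127 1.8609]
P' = Q + AᵀP(A−BK) = [10.4177 -2.7127; -2.7127 5.8609]
tr(P') = 16.2786


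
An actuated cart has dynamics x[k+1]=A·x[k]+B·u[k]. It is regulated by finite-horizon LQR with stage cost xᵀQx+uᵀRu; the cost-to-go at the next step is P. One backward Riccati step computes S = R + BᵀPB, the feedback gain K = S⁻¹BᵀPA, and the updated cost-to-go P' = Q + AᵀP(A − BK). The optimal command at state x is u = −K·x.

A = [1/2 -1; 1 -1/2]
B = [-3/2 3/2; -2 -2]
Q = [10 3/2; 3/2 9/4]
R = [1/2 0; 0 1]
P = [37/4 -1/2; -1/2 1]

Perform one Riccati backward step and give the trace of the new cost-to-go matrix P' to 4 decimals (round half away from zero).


12.4842

BᵀP = [-12.8750 -1.2500; 14.8750 -2.7500]
S = R + BᵀPB = [1/2 0; 0 1] + [21.8125 -16.8125; -16.8125 27.8125] = [22.3125 -16.8125; -16.8125 28.8125]
BᵀPA = [-7.6875 13.5000; 4.6875 -13.5000]
K = S⁻¹·BᵀPA = [-0.3961 0.4497; -0.0684 -0.2061]
A−BK = [0.0085 -0.0162; 0.0709 -0.0128]
AᵀP(A−BK) = [0.0882 -0.0765; -0.0765 0.1460]
P' = Q + AᵀP(A−BK) = [10.0882 1.4235; 1.4235 2.3960]
tr(P') = 12.4842


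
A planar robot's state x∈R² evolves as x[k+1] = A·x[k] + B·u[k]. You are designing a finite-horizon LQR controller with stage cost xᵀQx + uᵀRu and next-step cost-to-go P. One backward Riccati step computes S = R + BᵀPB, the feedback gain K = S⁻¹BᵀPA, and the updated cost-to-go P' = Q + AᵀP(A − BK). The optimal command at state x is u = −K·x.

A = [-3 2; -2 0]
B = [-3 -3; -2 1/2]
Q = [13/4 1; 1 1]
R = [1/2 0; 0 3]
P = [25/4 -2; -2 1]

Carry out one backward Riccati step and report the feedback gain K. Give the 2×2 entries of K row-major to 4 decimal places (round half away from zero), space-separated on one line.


BᵀP = [-14.7500 4.0000; -19.7500 6.5000]
S = R + BᵀPB = [1/2 0; 0 3] + [36.2500 46.2500; 46.2500 62.5000] = [36.7500 46.2500; 46.2500 65.5000]
BᵀPA = [36.2500 -29.5000; 46.2500 -39.5000]
K = S⁻¹·BᵀPA = [0.8778 -0.3931; 0.0863 -0.3255]
A−BK = [-0.1077 -0.1557; -0.2875 -0.6235]
AᵀP(A−BK) = [0.4389 -0.1965; -0.1965 0.5470]
P' = Q + AᵀP(A−BK) = [3.6889 0.8035; 0.8035 1.5470]
tr(P') = 5.2359

0.8778 -0.3931 0.0863 -0.3255
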